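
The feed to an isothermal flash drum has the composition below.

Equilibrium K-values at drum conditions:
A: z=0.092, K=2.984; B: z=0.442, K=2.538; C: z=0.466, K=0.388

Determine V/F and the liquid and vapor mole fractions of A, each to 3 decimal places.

Rachford–Rice: g(V/F) = Σ zᵢ(Kᵢ−1)/(1+V/F(Kᵢ−1)) = 0.
Check two-phase: ΣzᵢKᵢ = 1.577 > 1 and Σzᵢ/Kᵢ = 1.406 > 1, so g(0) = 0.577 > 0 and g(1) = -0.406 < 0.
Newton iteration, V/F⁰ = 0.55:
  V/F = 0.550: g = 0.0257, g' = -0.786 → V/F = 0.583
Converged at V/F = 0.583.
Compositions from xᵢ = zᵢ/(1+V/F(Kᵢ−1)), yᵢ = Kᵢxᵢ:
  A: x = 0.043, y = 0.127
  B: x = 0.233, y = 0.592
  C: x = 0.724, y = 0.281

V/F = 0.583, x_A = 0.043, y_A = 0.127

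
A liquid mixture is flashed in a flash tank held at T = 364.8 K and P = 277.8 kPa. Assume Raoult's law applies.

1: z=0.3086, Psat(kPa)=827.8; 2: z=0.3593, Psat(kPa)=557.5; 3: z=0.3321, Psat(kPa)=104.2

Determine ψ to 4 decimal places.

Raoult's law: Kᵢ = Pᵢˢᵃᵗ/P = Pᵢˢᵃᵗ/277.8.
  K_1 = 827.8/277.8 = 2.979842, K_2 = 557.5/277.8 = 2.006839, K_3 = 104.2/277.8 = 0.375090
Let ψ = V/F and solve Σ zᵢ(Kᵢ−1)/(1+ψ(Kᵢ−1)) = 0.
g(0) = ΣzᵢKᵢ − 1 = 0.7652 and g(1) = 1 − Σzᵢ/Kᵢ = -0.1680, so a root lies in (0, 1).
Iterate (Newton) starting at ψ = 0.46:
  ψ = 0.4600: g = 0.27575, g' = -0.7569 → ψ = 0.8243
  ψ = 0.8243: g = 0.00181, g' = -0.8350 → ψ = 0.8265
Converged at ψ = 0.8265.

ψ = 0.8265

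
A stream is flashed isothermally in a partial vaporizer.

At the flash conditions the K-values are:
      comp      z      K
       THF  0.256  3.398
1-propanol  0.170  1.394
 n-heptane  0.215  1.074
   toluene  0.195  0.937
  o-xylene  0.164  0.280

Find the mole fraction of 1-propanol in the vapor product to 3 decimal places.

y_1-propanol = 0.181

Rachford–Rice: g(ψ) = Σ zᵢ(Kᵢ−1)/(1+ψ(Kᵢ−1)) = 0.
Feasibility: ΣzᵢKᵢ = 1.566, Σzᵢ/Kᵢ = 1.191 — both > 1, two phases present.
Iterate (Newton) starting at ψ = 0.62:
  ψ = 0.620: g = 0.0898, g' = -0.534 → ψ = 0.788
  ψ = 0.788: g = -0.0073, g' = -0.648 → ψ = 0.777
Converged at ψ = 0.777.
Compositions from xᵢ = zᵢ/(1+ψ(Kᵢ−1)), yᵢ = Kᵢxᵢ:
  THF: x = 0.089, y = 0.304
  1-propanol: x = 0.130, y = 0.181
  n-heptane: x = 0.203, y = 0.218
  toluene: x = 0.205, y = 0.192
  o-xylene: x = 0.372, y = 0.104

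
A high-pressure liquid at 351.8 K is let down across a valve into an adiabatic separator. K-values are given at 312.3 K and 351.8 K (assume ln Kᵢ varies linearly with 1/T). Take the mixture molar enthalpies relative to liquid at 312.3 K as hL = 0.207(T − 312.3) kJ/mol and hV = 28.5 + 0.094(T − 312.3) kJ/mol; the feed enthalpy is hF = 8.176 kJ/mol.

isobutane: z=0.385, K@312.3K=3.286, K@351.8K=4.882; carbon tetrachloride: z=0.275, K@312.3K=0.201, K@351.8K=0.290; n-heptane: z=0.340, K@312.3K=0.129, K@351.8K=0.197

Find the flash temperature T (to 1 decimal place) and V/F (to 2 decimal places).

T = 320.9 K, V/F = 0.23

Adiabatic flash: solve Rachford–Rice at each trial T, then check hF = ψ·hV(T) + (1−ψ)·hL(T).
  T = 312.3 K: K = (3.286, 0.201, 0.129), RR gives ψ = 0.190, H_out = 5.409 kJ/mol
  T = 351.8 K: K = (4.882, 0.290, 0.197), RR gives ψ = 0.347, H_out = 16.506 kJ/mol
  T = 332.1 K: K = (4.055, 0.244, 0.162), RR gives ψ = 0.279, H_out = 11.417 kJ/mol
  T = 322.2 K: K = (3.662, 0.222, 0.145), RR gives ψ = 0.238, H_out = 8.564 kJ/mol
  T = 317.2 K: K = (3.470, 0.211, 0.137), RR gives ψ = 0.215, H_out = 7.015 kJ/mol
  T = 319.7 K: K = (3.565, 0.217, 0.141), RR gives ψ = 0.227, H_out = 7.800 kJ/mol
  T = 320.9 K: K = (3.612, 0.219, 0.143), RR gives ψ = 0.232, H_out = 8.169 kJ/mol
Linear interpolation between T = 320.9 (H_out = 8.169) and T = 322.2 (H_out = 8.564) on hF = 8.176 gives T ≈ 320.9 K, at which ψ = 0.23.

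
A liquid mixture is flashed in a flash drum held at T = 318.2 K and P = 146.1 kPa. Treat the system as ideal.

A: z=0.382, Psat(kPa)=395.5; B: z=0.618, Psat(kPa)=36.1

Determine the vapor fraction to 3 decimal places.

ψ = 0.145

Raoult's law: Kᵢ = Pᵢˢᵃᵗ/P = Pᵢˢᵃᵗ/146.1.
  K_A = 395.5/146.1 = 2.70705, K_B = 36.1/146.1 = 0.24709
Rachford–Rice: g(ψ) = Σ zᵢ(Kᵢ−1)/(1+ψ(Kᵢ−1)) = 0.
Check two-phase: ΣzᵢKᵢ = 1.187 > 1 and Σzᵢ/Kᵢ = 2.642 > 1, so g(0) = 0.187 > 0 and g(1) = -1.642 < 0.
Binary case is linear: z₁(K₁−1)(1+ψ(K₂−1)) + z₂(K₂−1)(1+ψ(K₁−1)) = 0
⇒ ψ = [z₁(K₁−1)+z₂(K₂−1)] / [−(K₁−1)(K₂−1)] = 0.1868/1.2853 = 0.145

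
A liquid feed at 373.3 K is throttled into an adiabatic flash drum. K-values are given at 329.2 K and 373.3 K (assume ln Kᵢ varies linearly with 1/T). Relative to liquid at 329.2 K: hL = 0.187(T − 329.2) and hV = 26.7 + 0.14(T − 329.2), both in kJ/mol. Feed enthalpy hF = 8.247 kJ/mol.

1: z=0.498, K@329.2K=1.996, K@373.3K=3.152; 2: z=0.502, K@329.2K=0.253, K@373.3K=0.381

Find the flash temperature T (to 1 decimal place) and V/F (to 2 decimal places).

Adiabatic flash: solve Rachford–Rice at each trial T, then check hF = ψ·hV(T) + (1−ψ)·hL(T).
  T = 329.2 K: K = (1.996, 0.253), RR gives ψ = 0.163, H_out = 4.343 kJ/mol
  T = 373.3 K: K = (3.152, 0.381), RR gives ψ = 0.571, H_out = 22.315 kJ/mol
  T = 351.2 K: K = (2.543, 0.314), RR gives ψ = 0.401, H_out = 14.406 kJ/mol
  T = 340.2 K: K = (2.262, 0.283), RR gives ψ = 0.297, H_out = 9.827 kJ/mol
  T = 334.7 K: K = (2.127, 0.268), RR gives ψ = 0.235, H_out = 7.235 kJ/mol
  T = 337.4 K: K = (2.193, 0.275), RR gives ψ = 0.266, H_out = 8.539 kJ/mol
  T = 336.0 K: K = (2.159, 0.271), RR gives ψ = 0.250, H_out = 7.871 kJ/mol
Linear interpolation between T = 336.0 (H_out = 7.871) and T = 337.4 (H_out = 8.539) on hF = 8.247 gives T ≈ 336.8 K, at which ψ = 0.26.

T = 336.8 K, V/F = 0.26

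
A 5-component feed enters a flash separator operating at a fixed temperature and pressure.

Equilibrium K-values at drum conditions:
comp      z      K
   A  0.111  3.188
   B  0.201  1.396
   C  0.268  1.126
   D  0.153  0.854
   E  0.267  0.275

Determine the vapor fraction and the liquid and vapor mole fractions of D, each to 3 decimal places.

Let ψ = V/F and solve Σ zᵢ(Kᵢ−1)/(1+ψ(Kᵢ−1)) = 0.
Check two-phase: ΣzᵢKᵢ = 1.140 > 1 and Σzᵢ/Kᵢ = 1.567 > 1, so g(0) = 0.140 > 0 and g(1) = -0.567 < 0.
Iterate (Newton) starting at ψ = 0.5:
  ψ = 0.500: g = -0.1136, g' = -0.496 → ψ = 0.271
  ψ = 0.271: g = -0.0072, g' = -0.460 → ψ = 0.255
Converged at ψ = 0.255.
Compositions from xᵢ = zᵢ/(1+ψ(Kᵢ−1)), yᵢ = Kᵢxᵢ:
  A: x = 0.071, y = 0.227
  B: x = 0.183, y = 0.255
  C: x = 0.260, y = 0.292
  D: x = 0.159, y = 0.136
  E: x = 0.328, y = 0.090

ψ = 0.255, x_D = 0.159, y_D = 0.136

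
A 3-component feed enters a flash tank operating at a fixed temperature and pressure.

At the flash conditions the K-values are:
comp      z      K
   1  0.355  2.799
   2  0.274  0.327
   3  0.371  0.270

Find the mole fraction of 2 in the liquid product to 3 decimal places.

x_2 = 0.303

Let β = V/F and solve Σ zᵢ(Kᵢ−1)/(1+β(Kᵢ−1)) = 0.
g(0) = ΣzᵢKᵢ − 1 = 0.183 and g(1) = 1 − Σzᵢ/Kᵢ = -1.339, so a root lies in (0, 1).
Newton iteration, β⁰ = 0.5:
  β = 0.500: g = -0.3682, g' = -1.091 → β = 0.162
  β = 0.162: g = -0.0200, g' = -1.099 → β = 0.144
Converged at β = 0.144.
Compositions from xᵢ = zᵢ/(1+β(Kᵢ−1)), yᵢ = Kᵢxᵢ:
  1: x = 0.282, y = 0.789
  2: x = 0.303, y = 0.099
  3: x = 0.415, y = 0.112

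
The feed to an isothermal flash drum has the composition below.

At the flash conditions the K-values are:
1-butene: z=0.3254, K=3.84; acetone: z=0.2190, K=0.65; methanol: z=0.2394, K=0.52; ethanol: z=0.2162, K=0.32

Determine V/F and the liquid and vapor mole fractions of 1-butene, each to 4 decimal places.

Material balance + equilibrium reduce to Σ zᵢ(Kᵢ−1)/(1+V/F(Kᵢ−1)) = 0.
Feasibility: ΣzᵢKᵢ = 1.5856, Σzᵢ/Kᵢ = 1.5577 — both > 1, two phases present.
Newton–Raphson from V/F = 0.5:
  V/F = 0.5000: g = -0.08499, g' = -0.8126 → V/F = 0.3954
  V/F = 0.3954: g = 0.00343, g' = -0.8895 → V/F = 0.3993
Converged at V/F = 0.3993.
Compositions from xᵢ = zᵢ/(1+V/F(Kᵢ−1)), yᵢ = Kᵢxᵢ:
  1-butene: x = 0.1525, y = 0.5856
  acetone: x = 0.2546, y = 0.1655
  methanol: x = 0.2962, y = 0.1540
  ethanol: x = 0.2968, y = 0.0950

V/F = 0.3993, x_1-butene = 0.1525, y_1-butene = 0.5856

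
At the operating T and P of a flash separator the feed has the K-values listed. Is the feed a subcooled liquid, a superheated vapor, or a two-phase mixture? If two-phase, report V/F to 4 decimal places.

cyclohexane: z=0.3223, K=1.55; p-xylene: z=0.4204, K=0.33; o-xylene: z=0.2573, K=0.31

ΣzᵢKᵢ = 0.7181; Σzᵢ/Kᵢ = 2.3119.
Since ΣzᵢKᵢ < 1 the mixture is below its bubble point — single liquid phase.

subcooled liquid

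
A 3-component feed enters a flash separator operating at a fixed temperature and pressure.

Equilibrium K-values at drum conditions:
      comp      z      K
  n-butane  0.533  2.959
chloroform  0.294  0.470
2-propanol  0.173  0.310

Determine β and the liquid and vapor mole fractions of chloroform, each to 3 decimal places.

β = 0.656, x_chloroform = 0.451, y_chloroform = 0.212

Rachford–Rice: g(β) = Σ zᵢ(Kᵢ−1)/(1+β(Kᵢ−1)) = 0.
g(0) = ΣzᵢKᵢ − 1 = 0.769 and g(1) = 1 − Σzᵢ/Kᵢ = -0.364, so a root lies in (0, 1).
Newton–Raphson from β = 0.5:
  β = 0.500: g = 0.1332, g' = -0.867 → β = 0.654
  β = 0.654: g = 0.0020, g' = -0.860 → β = 0.656
Converged at β = 0.656.
Compositions from xᵢ = zᵢ/(1+β(Kᵢ−1)), yᵢ = Kᵢxᵢ:
  n-butane: x = 0.233, y = 0.690
  chloroform: x = 0.451, y = 0.212
  2-propanol: x = 0.316, y = 0.098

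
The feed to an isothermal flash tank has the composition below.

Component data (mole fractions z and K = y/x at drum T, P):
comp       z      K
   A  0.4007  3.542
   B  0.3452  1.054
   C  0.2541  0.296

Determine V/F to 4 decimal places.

V/F = 0.7377

Material balance + equilibrium reduce to Σ zᵢ(Kᵢ−1)/(1+V/F(Kᵢ−1)) = 0.
Check two-phase: ΣzᵢKᵢ = 1.8583 > 1 and Σzᵢ/Kᵢ = 1.2991 > 1, so g(0) = 0.8583 > 0 and g(1) = -0.2991 < 0.
Newton–Raphson from V/F = 0.57:
  V/F = 0.5700: g = 0.13523, g' = -0.7840 → V/F = 0.7425
  V/F = 0.7425: g = -0.00411, g' = -0.8643 → V/F = 0.7377
Converged at V/F = 0.7377.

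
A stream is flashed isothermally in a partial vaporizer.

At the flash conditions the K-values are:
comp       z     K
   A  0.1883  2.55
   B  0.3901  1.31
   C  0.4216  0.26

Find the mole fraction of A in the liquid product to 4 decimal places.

Material balance + equilibrium reduce to Σ zᵢ(Kᵢ−1)/(1+V/F(Kᵢ−1)) = 0.
Feasibility: ΣzᵢKᵢ = 1.1008, Σzᵢ/Kᵢ = 1.9932 — both > 1, two phases present.
Iterate (Newton) starting at V/F = 0.38:
  V/F = 0.3800: g = -0.14217, g' = -0.6560 → V/F = 0.1633
  V/F = 0.1633: g = -0.00684, g' = -0.6208 → V/F = 0.1523
Converged at V/F = 0.1523.
Compositions from xᵢ = zᵢ/(1+V/F(Kᵢ−1)), yᵢ = Kᵢxᵢ:
  A: x = 0.1523, y = 0.3885
  B: x = 0.3725, y = 0.4880
  C: x = 0.4751, y = 0.1235

x_A = 0.1523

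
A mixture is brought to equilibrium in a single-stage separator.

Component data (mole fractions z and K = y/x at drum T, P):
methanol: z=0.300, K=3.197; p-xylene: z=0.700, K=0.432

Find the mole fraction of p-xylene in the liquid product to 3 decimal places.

Let β = V/F and solve Σ zᵢ(Kᵢ−1)/(1+β(Kᵢ−1)) = 0.
Check two-phase: ΣzᵢKᵢ = 1.261 > 1 and Σzᵢ/Kᵢ = 1.714 > 1, so g(0) = 0.262 > 0 and g(1) = -0.714 < 0.
Binary case is linear: z₁(K₁−1)(1+β(K₂−1)) + z₂(K₂−1)(1+β(K₁−1)) = 0
⇒ β = [z₁(K₁−1)+z₂(K₂−1)] / [−(K₁−1)(K₂−1)] = 0.2615/1.2479 = 0.210
Compositions from xᵢ = zᵢ/(1+β(Kᵢ−1)), yᵢ = Kᵢxᵢ:
  methanol: x = 0.205, y = 0.657
  p-xylene: x = 0.795, y = 0.343

x_p-xylene = 0.795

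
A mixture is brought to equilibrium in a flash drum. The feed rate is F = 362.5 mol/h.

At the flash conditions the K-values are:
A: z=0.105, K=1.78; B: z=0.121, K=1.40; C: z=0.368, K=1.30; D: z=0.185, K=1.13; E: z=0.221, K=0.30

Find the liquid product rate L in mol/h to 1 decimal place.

L = 204.4 mol/h

Let β = V/F and solve Σ zᵢ(Kᵢ−1)/(1+β(Kᵢ−1)) = 0.
Feasibility: ΣzᵢKᵢ = 1.110, Σzᵢ/Kᵢ = 1.329 — both > 1, two phases present.
Newton iteration, β⁰ = 0.4:
  β = 0.400: g = 0.0107, g' = -0.290 → β = 0.437
  β = 0.437: g = -0.0002, g' = -0.303 → β = 0.436
Converged at β = 0.436.
Then V = β·F = 0.4362·362.5 = 158.1 mol/h and L = F − V = 204.4 mol/h.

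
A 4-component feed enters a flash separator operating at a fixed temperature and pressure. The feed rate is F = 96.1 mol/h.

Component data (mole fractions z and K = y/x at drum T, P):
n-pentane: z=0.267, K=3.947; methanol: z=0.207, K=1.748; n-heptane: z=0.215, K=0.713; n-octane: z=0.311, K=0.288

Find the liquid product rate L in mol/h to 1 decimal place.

L = 46.4 mol/h

Newton iteration, ψ⁰ = 0.5:
  ψ = 0.500: g = 0.0149, g' = -0.845 → ψ = 0.518
Converged at ψ = 0.518.
Then V = ψ·F = 0.5177·96.1 = 49.7 mol/h and L = F − V = 46.4 mol/h.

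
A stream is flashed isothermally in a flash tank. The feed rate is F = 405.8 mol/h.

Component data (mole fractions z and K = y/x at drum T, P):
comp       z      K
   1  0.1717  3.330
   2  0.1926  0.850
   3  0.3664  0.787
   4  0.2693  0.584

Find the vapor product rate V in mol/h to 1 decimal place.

Let ψ = V/F and solve Σ zᵢ(Kᵢ−1)/(1+ψ(Kᵢ−1)) = 0.
Feasibility: ΣzᵢKᵢ = 1.1811, Σzᵢ/Kᵢ = 1.2048 — both > 1, two phases present.
Newton iteration, ψ⁰ = 0.5:
  ψ = 0.5000: g = -0.07524, g' = -0.2991 → ψ = 0.2484
  ψ = 0.2484: g = 0.01605, g' = -0.4552 → ψ = 0.2837
  ψ = 0.2837: g = 0.00061, g' = -0.4214 → ψ = 0.2851
Converged at ψ = 0.2851.
Then V = ψ·F = 0.2851·405.8 = 115.7 mol/h and L = F − V = 290.1 mol/h.

V = 115.7 mol/h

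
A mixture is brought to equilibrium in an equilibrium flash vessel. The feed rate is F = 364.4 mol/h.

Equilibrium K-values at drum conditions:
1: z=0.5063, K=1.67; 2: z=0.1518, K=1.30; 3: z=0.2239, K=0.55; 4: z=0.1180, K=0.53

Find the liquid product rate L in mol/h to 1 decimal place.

L = 58.5 mol/h

Material balance + equilibrium reduce to Σ zᵢ(Kᵢ−1)/(1+V/F(Kᵢ−1)) = 0.
Check two-phase: ΣzᵢKᵢ = 1.2285 > 1 and Σzᵢ/Kᵢ = 1.0497 > 1, so g(0) = 0.2285 > 0 and g(1) = -0.0497 < 0.
Newton–Raphson from V/F = 0.5:
  V/F = 0.5000: g = 0.09119, g' = -0.2579 → V/F = 0.8536
  V/F = 0.8536: g = -0.00416, g' = -0.2929 → V/F = 0.8394
  V/F = 0.8394: g = -0.00002, g' = -0.2900 → V/F = 0.8393
Converged at V/F = 0.8393.
Then V = V/F·F = 0.8393·364.4 = 305.9 mol/h and L = F − V = 58.5 mol/h.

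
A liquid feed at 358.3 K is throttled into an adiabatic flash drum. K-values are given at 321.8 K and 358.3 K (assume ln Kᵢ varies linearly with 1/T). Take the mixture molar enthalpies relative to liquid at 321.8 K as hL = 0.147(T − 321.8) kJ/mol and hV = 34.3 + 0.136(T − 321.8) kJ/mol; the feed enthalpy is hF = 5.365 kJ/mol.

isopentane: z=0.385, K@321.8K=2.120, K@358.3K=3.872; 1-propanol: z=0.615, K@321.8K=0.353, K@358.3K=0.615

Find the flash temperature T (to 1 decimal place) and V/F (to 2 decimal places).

Adiabatic flash: solve Rachford–Rice at each trial T, then check hF = ψ·hV(T) + (1−ψ)·hL(T).
  T = 321.8 K: K = (2.120, 0.353), RR gives ψ = 0.046, H_out = 1.576 kJ/mol
  T = 358.3 K: K = (3.872, 0.615), RR gives ψ = 0.786, H_out = 32.005 kJ/mol
  T = 340.1 K: K = (2.914, 0.473), RR gives ψ = 0.410, H_out = 16.659 kJ/mol
  T = 331.0 K: K = (2.499, 0.411), RR gives ψ = 0.243, H_out = 9.662 kJ/mol
  T = 326.4 K: K = (2.304, 0.381), RR gives ψ = 0.151, H_out = 5.835 kJ/mol
  T = 324.1 K: K = (2.211, 0.367), RR gives ψ = 0.100, H_out = 3.773 kJ/mol
Linear interpolation between T = 324.1 (H_out = 3.773) and T = 326.4 (H_out = 5.835) on hF = 5.365 gives T ≈ 325.9 K, at which ψ = 0.14.

T = 325.9 K, V/F = 0.14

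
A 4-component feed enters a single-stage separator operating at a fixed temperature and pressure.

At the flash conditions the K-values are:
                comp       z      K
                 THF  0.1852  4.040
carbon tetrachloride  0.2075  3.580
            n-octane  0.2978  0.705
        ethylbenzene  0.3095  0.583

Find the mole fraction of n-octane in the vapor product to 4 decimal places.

y_n-octane = 0.2821

Material balance + equilibrium reduce to Σ zᵢ(Kᵢ−1)/(1+V/F(Kᵢ−1)) = 0.
g(0) = ΣzᵢKᵢ − 1 = 0.8814 and g(1) = 1 − Σzᵢ/Kᵢ = -0.0571, so a root lies in (0, 1).
Newton iteration, V/F⁰ = 0.5:
  V/F = 0.5000: g = 0.19108, g' = -0.6545 → V/F = 0.7920
  V/F = 0.7920: g = 0.03380, g' = -0.4606 → V/F = 0.8653
  V/F = 0.8653: g = 0.00079, g' = -0.4405 → V/F = 0.8671
Converged at V/F = 0.8671.
Compositions from xᵢ = zᵢ/(1+V/F(Kᵢ−1)), yᵢ = Kᵢxᵢ:
  THF: x = 0.0509, y = 0.2058
  carbon tetrachloride: x = 0.0641, y = 0.2295
  n-octane: x = 0.4002, y = 0.2821
  ethylbenzene: x = 0.4848, y = 0.2826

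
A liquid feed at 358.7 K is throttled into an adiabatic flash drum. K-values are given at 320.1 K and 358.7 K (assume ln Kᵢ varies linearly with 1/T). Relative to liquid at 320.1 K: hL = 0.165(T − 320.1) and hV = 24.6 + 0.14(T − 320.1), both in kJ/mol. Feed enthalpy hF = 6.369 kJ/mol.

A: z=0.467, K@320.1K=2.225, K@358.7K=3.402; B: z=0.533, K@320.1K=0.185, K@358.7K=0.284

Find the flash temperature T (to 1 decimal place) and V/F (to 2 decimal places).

T = 327.3 K, V/F = 0.21

Adiabatic flash: solve Rachford–Rice at each trial T, then check hF = ψ·hV(T) + (1−ψ)·hL(T).
  T = 320.1 K: K = (2.225, 0.185), RR gives ψ = 0.138, H_out = 3.392 kJ/mol
  T = 358.7 K: K = (3.402, 0.284), RR gives ψ = 0.430, H_out = 16.540 kJ/mol
  T = 339.4 K: K = (2.785, 0.232), RR gives ψ = 0.309, H_out = 10.647 kJ/mol
  T = 329.8 K: K = (2.499, 0.208), RR gives ψ = 0.234, H_out = 7.301 kJ/mol
  T = 325.0 K: K = (2.361, 0.196), RR gives ψ = 0.190, H_out = 5.451 kJ/mol
  T = 327.4 K: K = (2.430, 0.202), RR gives ψ = 0.213, H_out = 6.394 kJ/mol
Linear interpolation between T = 325.0 (H_out = 5.451) and T = 327.4 (H_out = 6.394) on hF = 6.369 gives T ≈ 327.3 K, at which ψ = 0.21.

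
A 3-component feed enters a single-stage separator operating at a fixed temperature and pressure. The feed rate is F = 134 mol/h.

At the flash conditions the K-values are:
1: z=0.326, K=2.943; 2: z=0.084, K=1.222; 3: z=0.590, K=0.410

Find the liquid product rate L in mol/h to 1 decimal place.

Material balance + equilibrium reduce to Σ zᵢ(Kᵢ−1)/(1+V/F(Kᵢ−1)) = 0.
Feasibility: ΣzᵢKᵢ = 1.304, Σzᵢ/Kᵢ = 1.619 — both > 1, two phases present.
Newton iteration, V/F⁰ = 0.48:
  V/F = 0.480: g = -0.1410, g' = -0.733 → V/F = 0.287
  V/F = 0.287: g = 0.0047, g' = -0.808 → V/F = 0.293
Converged at V/F = 0.293.
Then V = V/F·F = 0.2934·134 = 39.3 mol/h and L = F − V = 94.7 mol/h.

L = 94.7 mol/h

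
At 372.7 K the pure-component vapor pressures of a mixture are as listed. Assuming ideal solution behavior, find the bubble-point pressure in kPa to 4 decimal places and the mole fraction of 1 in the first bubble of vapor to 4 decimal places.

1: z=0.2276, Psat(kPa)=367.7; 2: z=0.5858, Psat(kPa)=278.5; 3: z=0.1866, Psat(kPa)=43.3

At the bubble point ψ → 0, so ΣzᵢKᵢ = 1 with Kᵢ = Pᵢˢᵃᵗ/P ⇒ P = ΣzᵢPᵢˢᵃᵗ.
P = 0.2276·367.7 + 0.5858·278.5 + 0.1866·43.3 = 254.9136 kPa
yᵢ = zᵢPᵢˢᵃᵗ/P ⇒ y_1 = 0.2276·367.7/254.9136 = 0.3283

Pbub = 254.9136 kPa, y_1 = 0.3283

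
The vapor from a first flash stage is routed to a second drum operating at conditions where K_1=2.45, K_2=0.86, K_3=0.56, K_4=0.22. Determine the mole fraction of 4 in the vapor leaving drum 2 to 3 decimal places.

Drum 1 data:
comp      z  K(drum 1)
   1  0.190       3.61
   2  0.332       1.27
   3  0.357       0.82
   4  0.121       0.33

y_4 (drum 2) = 0.020

Drum 1:
Material balance + equilibrium reduce to Σ zᵢ(Kᵢ−1)/(1+ψ₁(Kᵢ−1)) = 0.
Check two-phase: ΣzᵢKᵢ = 1.440 > 1 and Σzᵢ/Kᵢ = 1.116 > 1, so g(0) = 0.440 > 0 and g(1) = -0.116 < 0.
Newton iteration, ψ₁⁰ = 0.5:
  ψ₁ = 0.500: g = 0.1016, g' = -0.399 → ψ₁ = 0.754
  ψ₁ = 0.754: g = 0.0032, g' = -0.401 → ψ₁ = 0.762
Converged at ψ₁ = 0.762.
Drum-1 compositions:
  1: x = 0.064, y = 0.229
  2: x = 0.275, y = 0.350
  3: x = 0.414, y = 0.339
  4: x = 0.247, y = 0.082
Drum-2 feed = drum-1 vapor: z₂ = (0.2294, 0.3497, 0.3393, 0.0816).
Drum 2:
Rachford–Rice: g(ψ₂) = Σ zᵢ(Kᵢ−1)/(1+ψ₂(Kᵢ−1)) = 0.
Feasibility: ΣzᵢKᵢ = 1.071, Σzᵢ/Kᵢ = 1.477 — both > 1, two phases present.
Newton iteration, ψ₂⁰ = 0.61:
  ψ₂ = 0.610: g = -0.2025, g' = -0.447 → ψ₂ = 0.157
  ψ₂ = 0.157: g = -0.0122, g' = -0.467 → ψ₂ = 0.131
  ψ₂ = 0.131: g = 0.0002, g' = -0.483 → ψ₂ = 0.132
Converged at ψ₂ = 0.132.
  1: x = 0.193, y = 0.472
  2: x = 0.356, y = 0.306
  3: x = 0.360, y = 0.202
  4: x = 0.091, y = 0.020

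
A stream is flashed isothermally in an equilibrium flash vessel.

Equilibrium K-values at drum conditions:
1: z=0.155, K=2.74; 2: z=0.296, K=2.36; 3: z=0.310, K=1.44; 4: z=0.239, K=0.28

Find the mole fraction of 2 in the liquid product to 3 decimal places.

Rachford–Rice: g(ψ) = Σ zᵢ(Kᵢ−1)/(1+ψ(Kᵢ−1)) = 0.
Check two-phase: ΣzᵢKᵢ = 1.637 > 1 and Σzᵢ/Kᵢ = 1.251 > 1, so g(0) = 0.637 > 0 and g(1) = -0.251 < 0.
Newton iteration, ψ⁰ = 0.5:
  ψ = 0.500: g = 0.2268, g' = -0.671 → ψ = 0.838
  ψ = 0.838: g = -0.0363, g' = -1.017 → ψ = 0.802
  ψ = 0.802: g = -0.0015, g' = -0.934 → ψ = 0.801
Converged at ψ = 0.801.
Compositions from xᵢ = zᵢ/(1+ψ(Kᵢ−1)), yᵢ = Kᵢxᵢ:
  1: x = 0.065, y = 0.177
  2: x = 0.142, y = 0.334
  3: x = 0.229, y = 0.330
  4: x = 0.564, y = 0.158

x_2 = 0.142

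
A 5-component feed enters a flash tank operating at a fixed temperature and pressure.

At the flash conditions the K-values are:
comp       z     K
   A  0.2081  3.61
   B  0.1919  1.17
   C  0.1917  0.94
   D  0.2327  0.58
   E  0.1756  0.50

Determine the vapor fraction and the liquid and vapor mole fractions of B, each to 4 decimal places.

ψ = 0.5319, x_B = 0.1760, y_B = 0.2059

Rachford–Rice: g(ψ) = Σ zᵢ(Kᵢ−1)/(1+ψ(Kᵢ−1)) = 0.
Feasibility: ΣzᵢKᵢ = 1.3787, Σzᵢ/Kᵢ = 1.1780 — both > 1, two phases present.
Newton iteration, ψ⁰ = 0.67:
  ψ = 0.6700: g = -0.05313, g' = -0.3716 → ψ = 0.5270
  ψ = 0.5270: g = 0.00197, g' = -0.4053 → ψ = 0.5319
Converged at ψ = 0.5319.
Compositions from xᵢ = zᵢ/(1+ψ(Kᵢ−1)), yᵢ = Kᵢxᵢ:
  A: x = 0.0871, y = 0.3146
  B: x = 0.1760, y = 0.2059
  C: x = 0.1980, y = 0.1861
  D: x = 0.2996, y = 0.1738
  E: x = 0.2392, y = 0.1196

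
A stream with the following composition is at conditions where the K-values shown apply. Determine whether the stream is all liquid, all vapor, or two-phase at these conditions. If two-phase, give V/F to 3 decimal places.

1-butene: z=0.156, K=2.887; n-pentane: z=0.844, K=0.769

ΣzᵢKᵢ = 1.099; Σzᵢ/Kᵢ = 1.152.
Both exceed 1, so a two-phase solution exists.
Newton iteration, ψ⁰ = 0.5:
  ψ = 0.500: g = -0.0690, g' = -0.205 → ψ = 0.163
  ψ = 0.163: g = 0.0225, g' = -0.374 → ψ = 0.223
  ψ = 0.223: g = 0.0015, g' = -0.325 → ψ = 0.228
Converged at ψ = 0.228.

two-phase, V/F = 0.228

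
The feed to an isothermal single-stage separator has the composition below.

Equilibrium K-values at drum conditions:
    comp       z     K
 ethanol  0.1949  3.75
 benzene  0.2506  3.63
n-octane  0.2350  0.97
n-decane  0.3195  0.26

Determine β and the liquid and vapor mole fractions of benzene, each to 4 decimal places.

Material balance + equilibrium reduce to Σ zᵢ(Kᵢ−1)/(1+β(Kᵢ−1)) = 0.
Check two-phase: ΣzᵢKᵢ = 1.9516 > 1 and Σzᵢ/Kᵢ = 1.5921 > 1, so g(0) = 0.9516 > 0 and g(1) = -0.5921 < 0.
Newton iteration, β⁰ = 0.5:
  β = 0.5000: g = 0.12793, g' = -1.0258 → β = 0.6247
  β = 0.6247: g = -0.00032, g' = -1.0530 → β = 0.6244
Converged at β = 0.6244.
Compositions from xᵢ = zᵢ/(1+β(Kᵢ−1)), yᵢ = Kᵢxᵢ:
  ethanol: x = 0.0717, y = 0.2690
  benzene: x = 0.0948, y = 0.3443
  n-octane: x = 0.2395, y = 0.2323
  n-decane: x = 0.5939, y = 0.1544

β = 0.6244, x_benzene = 0.0948, y_benzene = 0.3443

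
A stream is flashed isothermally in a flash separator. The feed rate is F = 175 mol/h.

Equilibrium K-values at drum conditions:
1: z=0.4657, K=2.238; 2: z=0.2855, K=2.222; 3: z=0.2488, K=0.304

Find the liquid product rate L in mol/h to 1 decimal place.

Material balance + equilibrium reduce to Σ zᵢ(Kᵢ−1)/(1+V/F(Kᵢ−1)) = 0.
g(0) = ΣzᵢKᵢ − 1 = 0.7523 and g(1) = 1 − Σzᵢ/Kᵢ = -0.1550, so a root lies in (0, 1).
Newton–Raphson from V/F = 0.5:
  V/F = 0.5000: g = 0.30708, g' = -0.7201 → V/F = 0.9264
  V/F = 0.9264: g = -0.05535, g' = -1.2039 → V/F = 0.8805
  V/F = 0.8805: g = -0.00332, g' = -1.0662 → V/F = 0.8774
  V/F = 0.8774: g = -0.00001, g' = -1.0583 → V/F = 0.8773
Converged at V/F = 0.8773.
Then V = V/F·F = 0.8773·175 = 153.5 mol/h and L = F − V = 21.5 mol/h.

L = 21.5 mol/h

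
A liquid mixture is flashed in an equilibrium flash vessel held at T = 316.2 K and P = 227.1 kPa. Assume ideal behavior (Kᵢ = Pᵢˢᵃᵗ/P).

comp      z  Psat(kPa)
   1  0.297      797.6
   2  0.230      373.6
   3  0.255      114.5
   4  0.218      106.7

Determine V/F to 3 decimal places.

Raoult's law: Kᵢ = Pᵢˢᵃᵗ/P = Pᵢˢᵃᵗ/227.1.
  K_1 = 797.6/227.1 = 3.51211, K_2 = 373.6/227.1 = 1.64509, K_3 = 114.5/227.1 = 0.50418, K_4 = 106.7/227.1 = 0.46984
Material balance + equilibrium reduce to Σ zᵢ(Kᵢ−1)/(1+V/F(Kᵢ−1)) = 0.
Feasibility: ΣzᵢKᵢ = 1.652, Σzᵢ/Kᵢ = 1.194 — both > 1, two phases present.
Iterate (Newton) starting at V/F = 0.5:
  V/F = 0.500: g = 0.1175, g' = -0.647 → V/F = 0.682
  V/F = 0.682: g = 0.0062, g' = -0.594 → V/F = 0.692
Converged at V/F = 0.692.

V/F = 0.692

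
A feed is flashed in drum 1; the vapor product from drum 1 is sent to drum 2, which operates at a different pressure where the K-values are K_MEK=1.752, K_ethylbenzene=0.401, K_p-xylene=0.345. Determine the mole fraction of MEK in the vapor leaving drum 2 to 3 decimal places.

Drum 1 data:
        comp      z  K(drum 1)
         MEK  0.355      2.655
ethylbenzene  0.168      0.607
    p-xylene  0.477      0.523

Drum 1:
Let ψ₁ = V/F and solve Σ zᵢ(Kᵢ−1)/(1+ψ₁(Kᵢ−1)) = 0.
g(0) = ΣzᵢKᵢ − 1 = 0.294 and g(1) = 1 − Σzᵢ/Kᵢ = -0.323, so a root lies in (0, 1).
Iterate (Newton) starting at ψ₁ = 0.5:
  ψ₁ = 0.500: g = -0.0595, g' = -0.518 → ψ₁ = 0.385
  ψ₁ = 0.385: g = 0.0022, g' = -0.561 → ψ₁ = 0.389
Converged at ψ₁ = 0.389.
Drum-1 compositions:
  MEK: x = 0.216, y = 0.573
  ethylbenzene: x = 0.198, y = 0.120
  p-xylene: x = 0.586, y = 0.306
Drum-2 feed = drum-1 vapor: z₂ = (0.5733, 0.1204, 0.3063).
Drum 2:
Material balance + equilibrium reduce to Σ zᵢ(Kᵢ−1)/(1+ψ₂(Kᵢ−1)) = 0.
Check two-phase: ΣzᵢKᵢ = 1.158 > 1 and Σzᵢ/Kᵢ = 1.515 > 1, so g(0) = 0.158 > 0 and g(1) = -0.515 < 0.
Iterate (Newton) starting at ψ₂ = 0.3:
  ψ₂ = 0.300: g = 0.0141, g' = -0.484 → ψ₂ = 0.329
Converged at ψ₂ = 0.329.
  MEK: x = 0.460, y = 0.805
  ethylbenzene: x = 0.150, y = 0.060
  p-xylene: x = 0.390, y = 0.135

y_MEK (drum 2) = 0.805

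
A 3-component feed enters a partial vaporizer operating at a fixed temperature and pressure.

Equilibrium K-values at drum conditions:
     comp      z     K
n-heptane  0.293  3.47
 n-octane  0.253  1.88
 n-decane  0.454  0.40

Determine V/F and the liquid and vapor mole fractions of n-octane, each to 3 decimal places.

Material balance + equilibrium reduce to Σ zᵢ(Kᵢ−1)/(1+V/F(Kᵢ−1)) = 0.
Check two-phase: ΣzᵢKᵢ = 1.674 > 1 and Σzᵢ/Kᵢ = 1.354 > 1, so g(0) = 0.674 > 0 and g(1) = -0.354 < 0.
Newton iteration, V/F⁰ = 0.5:
  V/F = 0.500: g = 0.0893, g' = -0.786 → V/F = 0.614
  V/F = 0.614: g = 0.0011, g' = -0.774 → V/F = 0.615
Converged at V/F = 0.615.
Compositions from xᵢ = zᵢ/(1+V/F(Kᵢ−1)), yᵢ = Kᵢxᵢ:
  n-heptane: x = 0.116, y = 0.404
  n-octane: x = 0.164, y = 0.309
  n-decane: x = 0.720, y = 0.288

V/F = 0.615, x_n-octane = 0.164, y_n-octane = 0.309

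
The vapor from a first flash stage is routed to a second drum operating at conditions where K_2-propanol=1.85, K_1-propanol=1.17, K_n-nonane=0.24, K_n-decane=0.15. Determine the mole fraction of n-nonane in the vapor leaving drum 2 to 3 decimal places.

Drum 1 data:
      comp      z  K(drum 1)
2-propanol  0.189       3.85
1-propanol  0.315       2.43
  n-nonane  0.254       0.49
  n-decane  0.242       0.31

Drum 1:
Let ψ₁ = V/F and solve Σ zᵢ(Kᵢ−1)/(1+ψ₁(Kᵢ−1)) = 0.
Check two-phase: ΣzᵢKᵢ = 1.693 > 1 and Σzᵢ/Kᵢ = 1.478 > 1, so g(0) = 0.693 > 0 and g(1) = -0.478 < 0.
Newton–Raphson from ψ₁ = 0.43:
  ψ₁ = 0.430: g = 0.1176, g' = -0.898 → ψ₁ = 0.561
  ψ₁ = 0.561: g = 0.0034, g' = -0.862 → ψ₁ = 0.565
Converged at ψ₁ = 0.565.
Drum-1 compositions:
  2-propanol: x = 0.072, y = 0.279
  1-propanol: x = 0.174, y = 0.423
  n-nonane: x = 0.357, y = 0.175
  n-decane: x = 0.397, y = 0.123
Drum-2 feed = drum-1 vapor: z₂ = (0.2788, 0.4234, 0.1748, 0.1229).
Drum 2:
Rachford–Rice: g(ψ₂) = Σ zᵢ(Kᵢ−1)/(1+ψ₂(Kᵢ−1)) = 0.
Check two-phase: ΣzᵢKᵢ = 1.072 > 1 and Σzᵢ/Kᵢ = 2.061 > 1, so g(0) = 0.072 > 0 and g(1) = -1.061 < 0.
Newton iteration, ψ₂⁰ = 0.5:
  ψ₂ = 0.500: g = -0.1634, g' = -0.641 → ψ₂ = 0.245
  ψ₂ = 0.245: g = -0.0300, g' = -0.443 → ψ₂ = 0.177
  ψ₂ = 0.177: g = -0.0008, g' = -0.422 → ψ₂ = 0.176
Converged at ψ₂ = 0.176.
  2-propanol: x = 0.243, y = 0.449
  1-propanol: x = 0.411, y = 0.481
  n-nonane: x = 0.202, y = 0.048
  n-decane: x = 0.144, y = 0.022

y_n-nonane (drum 2) = 0.048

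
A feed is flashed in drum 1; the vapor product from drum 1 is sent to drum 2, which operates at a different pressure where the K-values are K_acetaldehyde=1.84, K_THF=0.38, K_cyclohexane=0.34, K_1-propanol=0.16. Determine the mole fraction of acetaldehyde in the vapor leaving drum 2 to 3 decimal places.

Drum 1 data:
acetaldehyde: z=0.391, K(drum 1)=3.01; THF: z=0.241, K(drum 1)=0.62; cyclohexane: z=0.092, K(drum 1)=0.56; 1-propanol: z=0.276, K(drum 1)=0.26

Drum 1:
Newton iteration, ψ₁⁰ = 0.4:
  ψ₁ = 0.400: g = -0.0116, g' = -0.865 → ψ₁ = 0.387
Converged at ψ₁ = 0.387.
Drum-1 compositions:
  acetaldehyde: x = 0.220, y = 0.662
  THF: x = 0.283, y = 0.175
  cyclohexane: x = 0.111, y = 0.062
  1-propanol: x = 0.387, y = 0.101
Drum-2 feed = drum-1 vapor: z₂ = (0.6622, 0.1752, 0.0621, 0.1005).
Drum 2:
Iterate (Newton) starting at ψ₂ = 0.57:
  ψ₂ = 0.570: g = -0.0195, g' = -0.705 → ψ₂ = 0.542
Converged at ψ₂ = 0.542.
  acetaldehyde: x = 0.455, y = 0.837
  THF: x = 0.264, y = 0.100
  cyclohexane: x = 0.097, y = 0.033
  1-propanol: x = 0.184, y = 0.030

y_acetaldehyde (drum 2) = 0.837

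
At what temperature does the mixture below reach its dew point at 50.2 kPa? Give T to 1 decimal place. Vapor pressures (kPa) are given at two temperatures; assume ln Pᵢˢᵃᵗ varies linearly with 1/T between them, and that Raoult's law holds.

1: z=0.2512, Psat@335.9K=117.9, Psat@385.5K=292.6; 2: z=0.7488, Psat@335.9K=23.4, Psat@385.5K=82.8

Dew-point temperature: Σzᵢ·P/Pᵢˢᵃᵗ(T) = 1. Interpolate ln Pᵢˢᵃᵗ = aᵢ + bᵢ/T.
  T = 335.9 K: ΣzᵢP/Pᵢˢᵃᵗ = 1.7134
  T = 385.5 K: ΣzᵢP/Pᵢˢᵃᵗ = 0.4971
  T = 360.7 K: ΣzᵢP/Pᵢˢᵃᵗ = 0.8835
  T = 348.3 K: ΣzᵢP/Pᵢˢᵃᵗ = 1.2156
  T = 354.5 K: ΣzᵢP/Pᵢˢᵃᵗ = 1.0333
  T = 357.6 K: ΣzᵢP/Pᵢˢᵃᵗ = 0.9548
  T = 356.1 K: ΣzᵢP/Pᵢˢᵃᵗ = 0.9919
Interpolating between 354.5 K and 356.1 K gives T ≈ 355.8 K.

T = 355.8 K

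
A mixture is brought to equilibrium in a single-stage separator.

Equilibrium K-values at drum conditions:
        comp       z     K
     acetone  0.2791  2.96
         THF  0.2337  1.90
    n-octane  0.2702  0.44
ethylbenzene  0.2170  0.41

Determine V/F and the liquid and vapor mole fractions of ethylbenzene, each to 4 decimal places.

Rachford–Rice: g(V/F) = Σ zᵢ(Kᵢ−1)/(1+V/F(Kᵢ−1)) = 0.
Check two-phase: ΣzᵢKᵢ = 1.4780 > 1 and Σzᵢ/Kᵢ = 1.3606 > 1, so g(0) = 0.4780 > 0 and g(1) = -0.3606 < 0.
Newton–Raphson from V/F = 0.47:
  V/F = 0.4700: g = 0.05003, g' = -0.6847 → V/F = 0.5431
  V/F = 0.5431: g = 0.00043, g' = -0.6755 → V/F = 0.5437
Converged at V/F = 0.5437.
Compositions from xᵢ = zᵢ/(1+V/F(Kᵢ−1)), yᵢ = Kᵢxᵢ:
  acetone: x = 0.1351, y = 0.3999
  THF: x = 0.1569, y = 0.2981
  n-octane: x = 0.3885, y = 0.1709
  ethylbenzene: x = 0.3195, y = 0.1310

V/F = 0.5437, x_ethylbenzene = 0.3195, y_ethylbenzene = 0.1310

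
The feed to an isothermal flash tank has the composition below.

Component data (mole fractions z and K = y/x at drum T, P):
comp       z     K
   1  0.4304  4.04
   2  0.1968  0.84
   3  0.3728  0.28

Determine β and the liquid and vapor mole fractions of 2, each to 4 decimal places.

Rachford–Rice: g(β) = Σ zᵢ(Kᵢ−1)/(1+β(Kᵢ−1)) = 0.
g(0) = ΣzᵢKᵢ − 1 = 1.0085 and g(1) = 1 − Σzᵢ/Kᵢ = -0.6722, so a root lies in (0, 1).
Iterate (Newton) starting at β = 0.5:
  β = 0.5000: g = 0.06559, g' = -1.1041 → β = 0.5594
  β = 0.5594: g = 0.00048, g' = -1.0933 → β = 0.5598
Converged at β = 0.5598.
Compositions from xᵢ = zᵢ/(1+β(Kᵢ−1)), yᵢ = Kᵢxᵢ:
  1: x = 0.1593, y = 0.6436
  2: x = 0.2162, y = 0.1816
  3: x = 0.6245, y = 0.1749

β = 0.5598, x_2 = 0.2162, y_2 = 0.1816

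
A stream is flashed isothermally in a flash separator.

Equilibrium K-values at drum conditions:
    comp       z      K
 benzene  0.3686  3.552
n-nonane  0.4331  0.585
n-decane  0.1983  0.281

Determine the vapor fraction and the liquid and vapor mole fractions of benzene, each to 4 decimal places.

Rachford–Rice: g(ψ) = Σ zᵢ(Kᵢ−1)/(1+ψ(Kᵢ−1)) = 0.
Check two-phase: ΣzᵢKᵢ = 1.6184 > 1 and Σzᵢ/Kᵢ = 1.5498 > 1, so g(0) = 0.6184 > 0 and g(1) = -0.5498 < 0.
Newton–Raphson from ψ = 0.5:
  ψ = 0.5000: g = -0.03610, g' = -0.8321 → ψ = 0.4566
  ψ = 0.4566: g = 0.00041, g' = -0.8528 → ψ = 0.4571
Converged at ψ = 0.4571.
Compositions from xᵢ = zᵢ/(1+ψ(Kᵢ−1)), yᵢ = Kᵢxᵢ:
  benzene: x = 0.1701, y = 0.6043
  n-nonane: x = 0.5345, y = 0.3127
  n-decane: x = 0.2954, y = 0.0830

ψ = 0.4571, x_benzene = 0.1701, y_benzene = 0.6043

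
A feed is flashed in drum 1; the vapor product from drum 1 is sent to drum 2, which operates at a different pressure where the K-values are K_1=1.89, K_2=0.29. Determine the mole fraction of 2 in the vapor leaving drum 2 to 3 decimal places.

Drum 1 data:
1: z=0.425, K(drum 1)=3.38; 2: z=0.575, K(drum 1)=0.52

Drum 1:
Let ψ₁ = V/F and solve Σ zᵢ(Kᵢ−1)/(1+ψ₁(Kᵢ−1)) = 0.
Check two-phase: ΣzᵢKᵢ = 1.735 > 1 and Σzᵢ/Kᵢ = 1.232 > 1, so g(0) = 0.735 > 0 and g(1) = -0.232 < 0.
Binary case is linear: z₁(K₁−1)(1+ψ₁(K₂−1)) + z₂(K₂−1)(1+ψ₁(K₁−1)) = 0
⇒ ψ₁ = [z₁(K₁−1)+z₂(K₂−1)] / [−(K₁−1)(K₂−1)] = 0.7355/1.1424 = 0.644
Drum-1 compositions:
  1: x = 0.168, y = 0.567
  2: x = 0.832, y = 0.433
Drum-2 feed = drum-1 vapor: z₂ = (0.5673, 0.4327).
Drum 2:
Rachford–Rice: g(ψ₂) = Σ zᵢ(Kᵢ−1)/(1+ψ₂(Kᵢ−1)) = 0.
g(0) = ΣzᵢKᵢ − 1 = 0.198 and g(1) = 1 − Σzᵢ/Kᵢ = -0.792, so a root lies in (0, 1).
Binary case is linear: z₁(K₁−1)(1+ψ₂(K₂−1)) + z₂(K₂−1)(1+ψ₂(K₁−1)) = 0
⇒ ψ₂ = [z₁(K₁−1)+z₂(K₂−1)] / [−(K₁−1)(K₂−1)] = 0.1976/0.6319 = 0.313
  1: x = 0.444, y = 0.839
  2: x = 0.556, y = 0.161

y_2 (drum 2) = 0.161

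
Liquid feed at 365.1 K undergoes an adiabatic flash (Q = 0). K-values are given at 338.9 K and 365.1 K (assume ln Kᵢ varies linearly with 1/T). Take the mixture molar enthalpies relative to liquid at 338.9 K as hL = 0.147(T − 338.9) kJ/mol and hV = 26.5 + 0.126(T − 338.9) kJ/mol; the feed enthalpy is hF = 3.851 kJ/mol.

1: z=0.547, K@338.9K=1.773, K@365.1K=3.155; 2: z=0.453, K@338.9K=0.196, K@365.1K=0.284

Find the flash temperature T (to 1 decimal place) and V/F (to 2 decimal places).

T = 340.2 K, V/F = 0.14

Adiabatic flash: solve Rachford–Rice at each trial T, then check hF = ψ·hV(T) + (1−ψ)·hL(T).
  T = 338.9 K: K = (1.773, 0.196), RR gives ψ = 0.094, H_out = 2.499 kJ/mol
  T = 365.1 K: K = (3.155, 0.284), RR gives ψ = 0.554, H_out = 18.221 kJ/mol
  T = 352.0 K: K = (2.391, 0.238), RR gives ψ = 0.392, H_out = 12.198 kJ/mol
  T = 345.4 K: K = (2.062, 0.216), RR gives ψ = 0.271, H_out = 8.107 kJ/mol
  T = 342.1 K: K = (1.911, 0.206), RR gives ψ = 0.192, H_out = 5.534 kJ/mol
  T = 340.5 K: K = (1.841, 0.201), RR gives ψ = 0.146, H_out = 4.097 kJ/mol
  T = 339.7 K: K = (1.807, 0.198), RR gives ψ = 0.121, H_out = 3.321 kJ/mol
Linear interpolation between T = 339.7 (H_out = 3.321) and T = 340.5 (H_out = 4.097) on hF = 3.851 gives T ≈ 340.2 K, at which ψ = 0.14.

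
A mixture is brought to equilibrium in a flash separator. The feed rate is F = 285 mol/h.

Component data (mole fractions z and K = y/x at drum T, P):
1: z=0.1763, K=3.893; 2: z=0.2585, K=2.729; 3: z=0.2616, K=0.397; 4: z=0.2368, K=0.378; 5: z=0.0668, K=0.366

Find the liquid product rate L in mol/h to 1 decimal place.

Material balance + equilibrium reduce to Σ zᵢ(Kᵢ−1)/(1+V/F(Kᵢ−1)) = 0.
Feasibility: ΣzᵢKᵢ = 1.6096, Σzᵢ/Kᵢ = 1.6079 — both > 1, two phases present.
Newton iteration, V/F⁰ = 0.5:
  V/F = 0.5000: g = -0.05342, g' = -0.9143 → V/F = 0.4416
  V/F = 0.4416: g = 0.00053, g' = -0.9356 → V/F = 0.4421
Converged at V/F = 0.4421.
Then V = V/F·F = 0.4421·285 = 126.0 mol/h and L = F − V = 159.0 mol/h.

L = 159.0 mol/h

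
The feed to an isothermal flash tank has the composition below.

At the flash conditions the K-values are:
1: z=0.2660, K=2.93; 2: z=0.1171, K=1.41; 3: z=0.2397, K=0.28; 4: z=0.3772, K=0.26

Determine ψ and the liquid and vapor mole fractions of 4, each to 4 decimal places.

Let ψ = V/F and solve Σ zᵢ(Kᵢ−1)/(1+ψ(Kᵢ−1)) = 0.
g(0) = ΣzᵢKᵢ − 1 = 0.1097 and g(1) = 1 − Σzᵢ/Kᵢ = -1.4807, so a root lies in (0, 1).
Newton–Raphson from ψ = 0.5:
  ψ = 0.5000: g = -0.41162, g' = -1.0940 → ψ = 0.1237
  ψ = 0.1237: g = -0.03662, g' = -1.0635 → ψ = 0.0893
  ψ = 0.0893: g = 0.00090, g' = -1.1180 → ψ = 0.0901
Converged at ψ = 0.0901.
Compositions from xᵢ = zᵢ/(1+ψ(Kᵢ−1)), yᵢ = Kᵢxᵢ:
  1: x = 0.2266, y = 0.6639
  2: x = 0.1129, y = 0.1592
  3: x = 0.2563, y = 0.0718
  4: x = 0.4041, y = 0.1051

ψ = 0.0901, x_4 = 0.4041, y_4 = 0.1051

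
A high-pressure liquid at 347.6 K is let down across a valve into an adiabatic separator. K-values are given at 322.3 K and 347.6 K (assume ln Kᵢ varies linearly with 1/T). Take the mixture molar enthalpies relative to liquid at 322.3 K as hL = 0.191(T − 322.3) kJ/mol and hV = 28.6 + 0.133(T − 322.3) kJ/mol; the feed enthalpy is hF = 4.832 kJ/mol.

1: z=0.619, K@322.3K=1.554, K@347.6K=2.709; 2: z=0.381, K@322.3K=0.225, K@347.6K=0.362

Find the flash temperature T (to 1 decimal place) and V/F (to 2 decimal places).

Adiabatic flash: solve Rachford–Rice at each trial T, then check hF = ψ·hV(T) + (1−ψ)·hL(T).
  T = 322.3 K: K = (1.554, 0.225), RR gives ψ = 0.111, H_out = 3.174 kJ/mol
  T = 347.6 K: K = (2.709, 0.362), RR gives ψ = 0.747, H_out = 25.108 kJ/mol
  T = 335.0 K: K = (2.076, 0.288), RR gives ψ = 0.515, H_out = 16.789 kJ/mol
  T = 328.6 K: K = (1.799, 0.255), RR gives ψ = 0.354, H_out = 11.200 kJ/mol
  T = 325.5 K: K = (1.675, 0.240), RR gives ψ = 0.250, H_out = 7.717 kJ/mol
  T = 323.9 K: K = (1.614, 0.232), RR gives ψ = 0.186, H_out = 5.596 kJ/mol
Linear interpolation between T = 322.3 (H_out = 3.174) and T = 323.9 (H_out = 5.596) on hF = 4.832 gives T ≈ 323.4 K, at which ψ = 0.16.

T = 323.4 K, V/F = 0.16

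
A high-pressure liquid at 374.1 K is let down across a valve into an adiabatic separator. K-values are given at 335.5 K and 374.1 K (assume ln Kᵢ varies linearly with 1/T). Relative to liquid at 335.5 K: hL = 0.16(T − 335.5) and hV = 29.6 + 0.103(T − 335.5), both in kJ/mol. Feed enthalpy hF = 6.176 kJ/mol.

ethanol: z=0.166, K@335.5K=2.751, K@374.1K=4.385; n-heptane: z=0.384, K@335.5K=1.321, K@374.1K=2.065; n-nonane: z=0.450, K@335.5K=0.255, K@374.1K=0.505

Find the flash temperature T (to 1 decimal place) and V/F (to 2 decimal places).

Adiabatic flash: solve Rachford–Rice at each trial T, then check hF = ψ·hV(T) + (1−ψ)·hL(T).
  T = 335.5 K: K = (2.751, 1.321, 0.255), RR gives ψ = 0.107, H_out = 3.154 kJ/mol
  T = 374.1 K: K = (4.385, 2.065, 0.505), RR gives ψ = 0.806, H_out = 28.268 kJ/mol
  T = 354.8 K: K = (3.518, 1.672, 0.366), RR gives ψ = 0.442, H_out = 15.684 kJ/mol
  T = 345.1 K: K = (3.119, 1.490, 0.307), RR gives ψ = 0.279, H_out = 9.632 kJ/mol
  T = 340.3 K: K = (2.932, 1.404, 0.280), RR gives ψ = 0.195, H_out = 6.482 kJ/mol
  T = 337.9 K: K = (2.841, 1.362, 0.267), RR gives ψ = 0.151, H_out = 4.844 kJ/mol
  T = 339.1 K: K = (2.886, 1.383, 0.274), RR gives ψ = 0.173, H_out = 5.669 kJ/mol
Linear interpolation between T = 339.1 (H_out = 5.669) and T = 340.3 (H_out = 6.482) on hF = 6.176 gives T ≈ 339.8 K, at which ψ = 0.19.

T = 339.8 K, V/F = 0.19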